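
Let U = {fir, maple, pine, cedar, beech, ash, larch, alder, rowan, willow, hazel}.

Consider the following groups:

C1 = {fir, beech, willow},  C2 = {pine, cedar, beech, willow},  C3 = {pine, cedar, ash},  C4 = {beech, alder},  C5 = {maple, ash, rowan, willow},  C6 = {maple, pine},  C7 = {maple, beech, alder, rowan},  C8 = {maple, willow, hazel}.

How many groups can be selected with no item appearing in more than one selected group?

C3, C4, C8 are pairwise disjoint (C3={pine,cedar,ash}; C4={beech,alder}; C8={maple,willow,hazel}).
Every remaining group overlaps one of these, and no 4 of the listed groups are pairwise disjoint, so 3 is the maximum.

3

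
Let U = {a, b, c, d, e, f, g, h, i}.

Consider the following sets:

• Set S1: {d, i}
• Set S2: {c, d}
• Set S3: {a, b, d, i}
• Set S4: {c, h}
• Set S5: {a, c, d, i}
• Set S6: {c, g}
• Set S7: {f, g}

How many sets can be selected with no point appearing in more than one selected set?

3

S1, S4, S7 are pairwise disjoint (S1={d,i}; S4={c,h}; S7={f,g}).
Every remaining set overlaps one of these, and no 4 of the listed sets are pairwise disjoint, so 3 is the maximum.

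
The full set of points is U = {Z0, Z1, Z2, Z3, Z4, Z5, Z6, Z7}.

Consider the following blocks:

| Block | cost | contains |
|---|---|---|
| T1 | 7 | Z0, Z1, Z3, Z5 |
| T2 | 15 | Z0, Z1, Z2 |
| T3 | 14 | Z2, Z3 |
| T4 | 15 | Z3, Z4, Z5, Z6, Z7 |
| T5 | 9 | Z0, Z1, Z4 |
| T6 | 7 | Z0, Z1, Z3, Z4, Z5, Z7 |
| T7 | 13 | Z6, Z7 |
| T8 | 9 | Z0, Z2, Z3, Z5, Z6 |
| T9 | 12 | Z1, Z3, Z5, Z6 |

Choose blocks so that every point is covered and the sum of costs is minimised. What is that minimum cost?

T6, T8 together cover every point (T6 ∪ T8 = {Z0, Z1, Z2, Z3, Z4, Z5, Z6, Z7}); total cost 7 + 9 = 16.
No covering selection has total cost below 16.

16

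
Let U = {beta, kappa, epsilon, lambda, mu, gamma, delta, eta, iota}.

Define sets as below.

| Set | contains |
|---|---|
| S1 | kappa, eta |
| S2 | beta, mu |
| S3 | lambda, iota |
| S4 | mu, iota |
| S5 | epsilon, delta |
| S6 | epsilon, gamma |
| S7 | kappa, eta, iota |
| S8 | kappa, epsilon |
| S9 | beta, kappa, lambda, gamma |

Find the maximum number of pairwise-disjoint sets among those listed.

S1, S2, S3, S6 are pairwise disjoint (S1={kappa,eta}; S2={beta,mu}; S3={lambda,iota}; S6={epsilon,gamma}).
Every remaining set overlaps one of these, and no 5 of the listed sets are pairwise disjoint, so 4 is the maximum.

4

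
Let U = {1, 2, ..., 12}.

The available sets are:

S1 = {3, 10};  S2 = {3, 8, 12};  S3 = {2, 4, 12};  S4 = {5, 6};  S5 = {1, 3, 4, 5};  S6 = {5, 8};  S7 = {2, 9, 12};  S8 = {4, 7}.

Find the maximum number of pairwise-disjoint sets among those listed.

4

S1, S4, S7, S8 are pairwise disjoint (S1={3,10}; S4={5,6}; S7={2,9,12}; S8={4,7}).
Every remaining set overlaps one of these, and no 5 of the listed sets are pairwise disjoint, so 4 is the maximum.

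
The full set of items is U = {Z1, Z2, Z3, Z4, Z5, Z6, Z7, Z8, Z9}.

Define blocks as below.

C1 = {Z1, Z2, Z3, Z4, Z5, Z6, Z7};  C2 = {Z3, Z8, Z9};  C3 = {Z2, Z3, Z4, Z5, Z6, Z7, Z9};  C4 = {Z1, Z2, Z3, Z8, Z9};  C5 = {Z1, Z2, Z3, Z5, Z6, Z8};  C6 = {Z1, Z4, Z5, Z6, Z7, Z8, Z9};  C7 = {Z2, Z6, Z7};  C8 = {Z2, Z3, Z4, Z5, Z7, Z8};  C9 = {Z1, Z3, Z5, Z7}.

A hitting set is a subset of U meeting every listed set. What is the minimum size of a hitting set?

Take H = {Z3, Z7}. Each listed block contains at least one of these, so H is a hitting set of size 2.
The blocks C2, C7 are pairwise disjoint, so any hitting set needs a separate item for each — at least 2. Hence 2 is optimal.

2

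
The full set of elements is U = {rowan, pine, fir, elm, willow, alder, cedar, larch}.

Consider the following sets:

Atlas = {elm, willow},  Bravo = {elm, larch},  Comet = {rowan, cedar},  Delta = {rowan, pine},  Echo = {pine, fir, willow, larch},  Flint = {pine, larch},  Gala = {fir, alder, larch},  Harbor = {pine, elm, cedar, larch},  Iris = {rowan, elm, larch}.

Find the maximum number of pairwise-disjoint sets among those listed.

Atlas, Comet, Gala are pairwise disjoint (Atlas={elm,willow}; Comet={rowan,cedar}; Gala={fir,alder,larch}).
Every remaining set overlaps one of these, and no 4 of the listed sets are pairwise disjoint, so 3 is the maximum.

3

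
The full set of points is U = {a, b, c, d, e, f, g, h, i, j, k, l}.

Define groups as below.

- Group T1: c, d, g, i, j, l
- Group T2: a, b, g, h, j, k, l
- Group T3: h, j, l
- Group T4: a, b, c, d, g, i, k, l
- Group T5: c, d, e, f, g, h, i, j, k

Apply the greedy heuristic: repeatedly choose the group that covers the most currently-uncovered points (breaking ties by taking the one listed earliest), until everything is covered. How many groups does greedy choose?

Greedy: pick T5 (covers 9 new) → pick T2 (covers 3 new). Total picks: 2.

2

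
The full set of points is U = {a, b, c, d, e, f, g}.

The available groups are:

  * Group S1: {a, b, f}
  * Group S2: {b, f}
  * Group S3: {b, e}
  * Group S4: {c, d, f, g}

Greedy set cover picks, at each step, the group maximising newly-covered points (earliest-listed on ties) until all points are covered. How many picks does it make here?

3

Greedy: pick S4 (covers 4 new) → pick S1 (covers 2 new) → pick S3 (covers 1 new). Total picks: 3.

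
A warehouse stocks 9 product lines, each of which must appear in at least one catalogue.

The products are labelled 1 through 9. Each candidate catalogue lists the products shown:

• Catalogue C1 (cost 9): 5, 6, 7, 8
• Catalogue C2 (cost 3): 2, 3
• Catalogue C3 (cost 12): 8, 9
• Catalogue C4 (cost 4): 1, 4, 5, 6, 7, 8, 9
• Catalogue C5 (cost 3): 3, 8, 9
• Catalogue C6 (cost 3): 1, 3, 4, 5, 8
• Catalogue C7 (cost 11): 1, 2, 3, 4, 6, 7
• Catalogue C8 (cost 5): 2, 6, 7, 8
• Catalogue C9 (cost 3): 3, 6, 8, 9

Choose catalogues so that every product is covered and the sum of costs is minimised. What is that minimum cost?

7

C2, C4 together cover every product (C2 ∪ C4 = {1, 2, 3, 4, 5, 6, 7, 8, 9}); total cost 3 + 4 = 7.
No covering selection has total cost below 7.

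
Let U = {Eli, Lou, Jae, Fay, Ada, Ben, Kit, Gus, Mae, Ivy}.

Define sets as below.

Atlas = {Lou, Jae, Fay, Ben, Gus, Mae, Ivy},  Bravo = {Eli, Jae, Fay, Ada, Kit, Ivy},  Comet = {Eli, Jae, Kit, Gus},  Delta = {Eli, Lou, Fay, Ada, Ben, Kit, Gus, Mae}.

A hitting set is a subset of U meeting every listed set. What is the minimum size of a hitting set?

Take H = {Eli, Gus}. Each listed set contains at least one of these, so H is a hitting set of size 2.
No single element lies in every set, so at least 2 are needed and 2 is optimal.

2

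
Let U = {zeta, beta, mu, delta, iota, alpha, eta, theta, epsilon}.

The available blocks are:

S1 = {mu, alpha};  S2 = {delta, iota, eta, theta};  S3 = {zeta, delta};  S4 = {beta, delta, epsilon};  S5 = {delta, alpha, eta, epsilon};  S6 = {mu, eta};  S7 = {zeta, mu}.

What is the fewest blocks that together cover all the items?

S2, S4, S5, and S7 cover everything between them: the union {zeta, beta, mu, delta, iota, alpha, eta, theta, epsilon} is all of U.
Only S2 contains iota, so S2 is forced; the remaining 5 items need at least 3 more blocks (each remaining block adds at most 2) — so at least 4 blocks are needed, and 4 is optimal.

4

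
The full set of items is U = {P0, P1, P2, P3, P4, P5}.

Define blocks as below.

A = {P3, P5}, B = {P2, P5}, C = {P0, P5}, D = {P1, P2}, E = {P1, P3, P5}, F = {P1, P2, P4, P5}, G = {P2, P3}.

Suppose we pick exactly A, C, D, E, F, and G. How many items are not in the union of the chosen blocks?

Union of A, C, D, E, F, G = {P0, P1, P2, P3, P4, P5} — that's every item, so 0 are uncovered.

0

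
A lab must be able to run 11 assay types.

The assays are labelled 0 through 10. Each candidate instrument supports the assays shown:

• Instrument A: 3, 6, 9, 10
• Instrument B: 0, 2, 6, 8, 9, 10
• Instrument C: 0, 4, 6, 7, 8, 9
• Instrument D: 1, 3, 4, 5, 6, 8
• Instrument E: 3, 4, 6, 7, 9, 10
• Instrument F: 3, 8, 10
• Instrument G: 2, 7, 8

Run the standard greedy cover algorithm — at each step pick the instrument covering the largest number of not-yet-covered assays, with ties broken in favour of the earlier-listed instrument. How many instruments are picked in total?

Greedy: pick B (covers 6 new) → pick D (covers 4 new) → pick C (covers 1 new). Total picks: 3.

3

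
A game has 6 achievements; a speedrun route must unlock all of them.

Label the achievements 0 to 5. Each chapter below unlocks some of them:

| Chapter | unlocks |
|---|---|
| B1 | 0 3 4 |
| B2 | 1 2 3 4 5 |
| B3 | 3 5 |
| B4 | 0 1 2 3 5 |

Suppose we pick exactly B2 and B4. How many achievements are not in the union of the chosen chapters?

Union of B2, B4 = {0, 1, 2, 3, 4, 5} — that's every achievement, so 0 are uncovered.

0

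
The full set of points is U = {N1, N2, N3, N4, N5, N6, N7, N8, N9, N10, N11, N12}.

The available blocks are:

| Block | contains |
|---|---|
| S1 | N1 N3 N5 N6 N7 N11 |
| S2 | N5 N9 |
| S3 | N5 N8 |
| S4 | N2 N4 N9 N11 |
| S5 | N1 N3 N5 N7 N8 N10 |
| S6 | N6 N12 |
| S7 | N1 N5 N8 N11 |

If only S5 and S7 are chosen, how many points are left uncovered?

Union of S5, S7 = {N1, N3, N5, N7, N8, N10, N11}.
Not covered: N2, N4, N6, N9, N12 — 5 points.

5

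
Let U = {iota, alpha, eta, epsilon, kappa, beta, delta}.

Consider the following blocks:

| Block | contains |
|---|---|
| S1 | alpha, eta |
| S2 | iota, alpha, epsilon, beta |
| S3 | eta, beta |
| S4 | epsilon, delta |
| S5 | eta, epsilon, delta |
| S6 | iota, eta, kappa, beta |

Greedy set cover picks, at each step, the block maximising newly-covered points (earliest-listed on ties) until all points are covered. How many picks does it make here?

Greedy: pick S2 (covers 4 new) → pick S5 (covers 2 new) → pick S6 (covers 1 new). Total picks: 3.

3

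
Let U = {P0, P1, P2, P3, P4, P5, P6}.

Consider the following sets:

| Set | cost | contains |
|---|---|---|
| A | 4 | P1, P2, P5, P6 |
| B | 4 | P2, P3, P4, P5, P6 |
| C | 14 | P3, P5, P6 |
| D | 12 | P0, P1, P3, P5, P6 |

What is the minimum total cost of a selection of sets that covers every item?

B, D together cover every item (B ∪ D = {P0, P1, P2, P3, P4, P5, P6}); total cost 4 + 12 = 16.
The greedy pick B, A, D costs 20; no covering selection beats 16.

16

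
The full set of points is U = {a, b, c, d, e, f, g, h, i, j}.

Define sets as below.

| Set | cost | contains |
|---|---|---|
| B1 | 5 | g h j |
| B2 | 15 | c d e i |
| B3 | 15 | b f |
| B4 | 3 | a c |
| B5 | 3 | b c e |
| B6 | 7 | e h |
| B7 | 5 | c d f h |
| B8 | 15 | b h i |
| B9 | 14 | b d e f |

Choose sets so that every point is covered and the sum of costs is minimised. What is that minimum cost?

31

B1, B4, B5, B7, B8 together cover every point (B1 ∪ B4 ∪ B5 ∪ B7 ∪ B8 = {a, b, c, d, e, f, g, h, i, j}); total cost 5 + 3 + 3 + 5 + 15 = 31.
No covering selection has total cost below 31.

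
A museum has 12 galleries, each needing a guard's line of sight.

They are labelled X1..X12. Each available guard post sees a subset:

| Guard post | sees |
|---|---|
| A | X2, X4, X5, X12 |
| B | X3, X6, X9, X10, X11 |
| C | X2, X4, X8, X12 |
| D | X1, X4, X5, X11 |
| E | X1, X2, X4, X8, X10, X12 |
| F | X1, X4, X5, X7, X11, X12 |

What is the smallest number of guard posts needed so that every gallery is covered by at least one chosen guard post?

3

B and C and F together: B ∪ C ∪ F = {X1, X2, X3, X4, X5, X6, X7, X8, X9, X10, X11, X12} — every gallery is covered.
Only B contains X3, so B is forced; the remaining 7 galleries need at least 2 more guard posts (each remaining guard post adds at most 5) — so at least 3 guard posts are needed, and 3 is optimal.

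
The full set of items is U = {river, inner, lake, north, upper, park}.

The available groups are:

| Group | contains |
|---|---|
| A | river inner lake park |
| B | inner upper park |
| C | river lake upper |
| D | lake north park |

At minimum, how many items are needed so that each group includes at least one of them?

H = {upper, park} meets every group (each contains at least one member of H), and |H| = 2.
No single item lies in every group, so at least 2 are needed and 2 is optimal.

2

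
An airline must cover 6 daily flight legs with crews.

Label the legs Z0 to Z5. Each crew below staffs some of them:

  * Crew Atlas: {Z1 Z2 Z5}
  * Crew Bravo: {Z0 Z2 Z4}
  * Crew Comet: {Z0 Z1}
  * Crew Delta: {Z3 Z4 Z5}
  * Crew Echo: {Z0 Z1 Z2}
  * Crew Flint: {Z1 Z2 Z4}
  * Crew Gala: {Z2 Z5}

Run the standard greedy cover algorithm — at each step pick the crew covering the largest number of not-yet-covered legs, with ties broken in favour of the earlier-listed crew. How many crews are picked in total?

3

Greedy: pick Atlas (covers 3 new) → pick Bravo (covers 2 new) → pick Delta (covers 1 new). Total picks: 3.
(The true minimum cover uses only 2 crews, so greedy is not optimal here.)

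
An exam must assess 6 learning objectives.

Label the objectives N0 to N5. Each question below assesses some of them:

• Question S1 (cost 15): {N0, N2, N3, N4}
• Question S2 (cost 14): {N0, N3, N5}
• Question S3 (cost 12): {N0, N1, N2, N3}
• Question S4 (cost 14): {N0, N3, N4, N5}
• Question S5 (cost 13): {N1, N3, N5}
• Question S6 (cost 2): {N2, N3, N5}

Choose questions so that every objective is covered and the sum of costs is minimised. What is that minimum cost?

S3, S4 together cover every objective (S3 ∪ S4 = {N0, N1, N2, N3, N4, N5}); total cost 12 + 14 = 26.
The greedy pick S6, S3, S4 costs 28; no covering selection beats 26.

26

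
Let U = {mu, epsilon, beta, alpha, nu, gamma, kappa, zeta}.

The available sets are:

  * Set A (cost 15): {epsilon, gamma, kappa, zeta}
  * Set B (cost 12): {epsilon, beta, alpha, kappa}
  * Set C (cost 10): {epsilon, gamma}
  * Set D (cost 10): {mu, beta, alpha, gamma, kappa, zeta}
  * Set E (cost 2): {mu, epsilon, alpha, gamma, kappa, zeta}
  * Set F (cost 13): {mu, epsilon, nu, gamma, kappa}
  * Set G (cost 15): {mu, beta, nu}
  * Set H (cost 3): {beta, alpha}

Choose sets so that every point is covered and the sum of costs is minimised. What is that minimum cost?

E, G together cover every point (E ∪ G = {mu, epsilon, beta, alpha, nu, gamma, kappa, zeta}); total cost 2 + 15 = 17.
The greedy pick E, H, F costs 18; no covering selection beats 17.

17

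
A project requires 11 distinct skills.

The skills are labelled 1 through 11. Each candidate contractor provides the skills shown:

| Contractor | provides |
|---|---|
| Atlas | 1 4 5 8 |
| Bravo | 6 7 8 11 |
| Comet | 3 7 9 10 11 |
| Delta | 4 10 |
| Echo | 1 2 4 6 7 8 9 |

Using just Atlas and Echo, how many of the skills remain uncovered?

Union of Atlas, Echo = {1, 2, 4, 5, 6, 7, 8, 9}.
Not covered: 3, 10, 11 — 3 skills.

3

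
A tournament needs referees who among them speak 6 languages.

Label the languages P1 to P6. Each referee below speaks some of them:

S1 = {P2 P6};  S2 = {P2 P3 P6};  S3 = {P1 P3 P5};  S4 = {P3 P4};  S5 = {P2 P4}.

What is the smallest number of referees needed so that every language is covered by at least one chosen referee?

3

Take {S1, S3, S4}. Their union is {P1, P2, P3, P4, P5, P6}, which is all 6 languages.
Only S3 contains P1, so S3 is forced; the remaining 3 languages need at least 2 more referees (each remaining referee adds at most 2) — so at least 3 referees are needed, and 3 is optimal.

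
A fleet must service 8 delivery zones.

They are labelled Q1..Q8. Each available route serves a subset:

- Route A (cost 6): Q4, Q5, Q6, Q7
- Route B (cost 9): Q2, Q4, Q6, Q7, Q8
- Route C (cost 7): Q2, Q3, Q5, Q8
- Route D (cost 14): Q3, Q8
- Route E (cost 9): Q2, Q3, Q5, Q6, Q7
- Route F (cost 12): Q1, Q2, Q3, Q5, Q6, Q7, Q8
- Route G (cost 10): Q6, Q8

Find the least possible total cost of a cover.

18

A, F together cover every zone (A ∪ F = {Q1, Q2, Q3, Q4, Q5, Q6, Q7, Q8}); total cost 6 + 12 = 18.
The greedy pick A, C, F costs 25; no covering selection beats 18.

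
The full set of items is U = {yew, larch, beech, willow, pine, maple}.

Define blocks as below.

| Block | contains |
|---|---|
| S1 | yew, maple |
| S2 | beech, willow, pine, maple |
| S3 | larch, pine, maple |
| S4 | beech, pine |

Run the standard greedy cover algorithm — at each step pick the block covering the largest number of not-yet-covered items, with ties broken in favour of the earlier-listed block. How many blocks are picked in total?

3

Greedy: pick S2 (covers 4 new) → pick S1 (covers 1 new) → pick S3 (covers 1 new). Total picks: 3.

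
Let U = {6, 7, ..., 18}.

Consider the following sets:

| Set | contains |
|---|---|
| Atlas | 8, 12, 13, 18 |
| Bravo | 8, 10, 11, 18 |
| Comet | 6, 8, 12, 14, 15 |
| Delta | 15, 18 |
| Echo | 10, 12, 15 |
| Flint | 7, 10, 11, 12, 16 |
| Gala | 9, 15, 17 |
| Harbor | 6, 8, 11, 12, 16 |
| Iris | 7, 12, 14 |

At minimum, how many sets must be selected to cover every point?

Atlas, Comet, Flint, and Gala cover everything between them: the union {6, 7, 8, 9, 10, 11, 12, 13, 14, 15, 16, 17, 18} is all of U.
Only Atlas contains 13, so Atlas is forced; the remaining 9 points need at least 3 more sets (each remaining set adds at most 4) — so at least 4 sets are needed, and 4 is optimal.

4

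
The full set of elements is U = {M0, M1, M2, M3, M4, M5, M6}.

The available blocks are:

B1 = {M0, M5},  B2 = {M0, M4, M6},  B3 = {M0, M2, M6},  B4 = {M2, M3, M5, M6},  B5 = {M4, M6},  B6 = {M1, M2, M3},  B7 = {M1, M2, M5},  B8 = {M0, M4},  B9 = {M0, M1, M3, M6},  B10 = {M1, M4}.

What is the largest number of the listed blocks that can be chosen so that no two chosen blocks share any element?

3

B1, B5, B6 are pairwise disjoint (B1={M0,M5}; B5={M4,M6}; B6={M1,M2,M3}).
Every remaining block overlaps one of these, and no 4 of the listed blocks are pairwise disjoint, so 3 is the maximum.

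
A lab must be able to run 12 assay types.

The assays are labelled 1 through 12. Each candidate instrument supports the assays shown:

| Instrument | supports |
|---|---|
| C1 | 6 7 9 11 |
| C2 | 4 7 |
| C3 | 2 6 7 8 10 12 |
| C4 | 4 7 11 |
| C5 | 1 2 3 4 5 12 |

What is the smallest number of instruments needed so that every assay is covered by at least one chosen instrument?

3

Take {C1, C3, C5}. Their union is {1, 2, 3, 4, 5, 6, 7, 8, 9, 10, 11, 12}, which is all 12 assays.
Only C5 contains 1, so C5 is forced; the remaining 6 assays need at least 2 more instruments (each remaining instrument adds at most 4) — so at least 3 instruments are needed, and 3 is optimal.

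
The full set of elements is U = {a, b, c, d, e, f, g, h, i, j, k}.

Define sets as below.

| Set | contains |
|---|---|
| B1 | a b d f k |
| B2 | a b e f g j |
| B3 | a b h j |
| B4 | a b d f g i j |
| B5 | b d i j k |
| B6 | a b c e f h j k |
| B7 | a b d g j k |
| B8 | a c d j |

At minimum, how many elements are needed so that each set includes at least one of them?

T = {a, b} meets every set (each contains at least one member of T), and |T| = 2.
No single element lies in every set, so at least 2 are needed and 2 is optimal.

2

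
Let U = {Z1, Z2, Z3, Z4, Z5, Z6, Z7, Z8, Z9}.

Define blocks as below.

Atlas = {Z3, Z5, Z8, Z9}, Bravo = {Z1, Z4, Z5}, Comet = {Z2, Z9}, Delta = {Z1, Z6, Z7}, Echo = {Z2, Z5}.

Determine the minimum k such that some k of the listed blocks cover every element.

Atlas, Bravo, Delta, and Echo cover everything between them: the union {Z1, Z2, Z3, Z4, Z5, Z6, Z7, Z8, Z9} is all of U.
No 3 of the 5 blocks cover everything (all 10 combinations miss at least one element), so 4 is optimal.

4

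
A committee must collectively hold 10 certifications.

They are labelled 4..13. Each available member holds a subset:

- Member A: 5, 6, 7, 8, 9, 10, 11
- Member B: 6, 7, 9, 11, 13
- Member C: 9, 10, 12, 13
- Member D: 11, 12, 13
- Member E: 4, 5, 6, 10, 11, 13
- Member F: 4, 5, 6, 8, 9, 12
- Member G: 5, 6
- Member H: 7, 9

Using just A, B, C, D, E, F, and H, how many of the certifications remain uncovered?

Union of A, B, C, D, E, F, H = {4, 5, 6, 7, 8, 9, 10, 11, 12, 13} — that's every certification, so 0 are uncovered.

0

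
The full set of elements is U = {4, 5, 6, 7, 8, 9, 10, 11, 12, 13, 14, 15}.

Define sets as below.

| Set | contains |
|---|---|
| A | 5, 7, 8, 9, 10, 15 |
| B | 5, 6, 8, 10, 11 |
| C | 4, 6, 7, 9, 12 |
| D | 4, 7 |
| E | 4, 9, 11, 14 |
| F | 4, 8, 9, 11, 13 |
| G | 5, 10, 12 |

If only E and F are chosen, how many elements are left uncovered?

6

Union of E, F = {4, 8, 9, 11, 13, 14}.
Not covered: 5, 6, 7, 10, 12, 15 — 6 elements.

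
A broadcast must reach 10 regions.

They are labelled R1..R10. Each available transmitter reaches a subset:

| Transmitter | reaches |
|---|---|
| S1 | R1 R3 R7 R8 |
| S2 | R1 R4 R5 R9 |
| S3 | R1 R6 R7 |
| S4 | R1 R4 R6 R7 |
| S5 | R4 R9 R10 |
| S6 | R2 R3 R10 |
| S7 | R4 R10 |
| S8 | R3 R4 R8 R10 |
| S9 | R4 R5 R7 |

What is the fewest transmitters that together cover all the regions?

4

S2 and S4 and S6 and S8 together: S2 ∪ S4 ∪ S6 ∪ S8 = {R1, R2, R3, R4, R5, R6, R7, R8, R9, R10} — every region is covered.
No 3 of the 9 transmitters cover everything (all 84 combinations miss at least one region), so 4 is optimal.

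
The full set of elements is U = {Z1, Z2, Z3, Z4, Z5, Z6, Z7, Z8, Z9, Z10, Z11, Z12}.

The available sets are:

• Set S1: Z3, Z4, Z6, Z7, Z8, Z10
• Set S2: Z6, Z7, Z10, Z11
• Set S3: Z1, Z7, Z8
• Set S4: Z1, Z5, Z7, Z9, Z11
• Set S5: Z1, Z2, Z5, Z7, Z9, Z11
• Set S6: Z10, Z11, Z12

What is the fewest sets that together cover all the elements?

Take {S1, S5, S6}. Their union is {Z1, Z2, Z3, Z4, Z5, Z6, Z7, Z8, Z9, Z10, Z11, Z12}, which is all 12 elements.
Only S5 contains Z2, so S5 is forced; the remaining 6 elements need at least 2 more sets (each remaining set adds at most 5) — so at least 3 sets are needed, and 3 is optimal.

3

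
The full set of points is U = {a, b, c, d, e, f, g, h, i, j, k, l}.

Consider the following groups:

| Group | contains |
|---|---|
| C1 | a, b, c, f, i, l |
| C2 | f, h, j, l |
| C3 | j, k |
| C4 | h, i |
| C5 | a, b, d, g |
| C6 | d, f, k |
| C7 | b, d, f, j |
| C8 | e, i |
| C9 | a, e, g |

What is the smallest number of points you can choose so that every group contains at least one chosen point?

4

T = {g, i, j, k} meets every group (each contains at least one member of T), and |T| = 4.
No choice of 3 points meets every group, so 4 is the minimum.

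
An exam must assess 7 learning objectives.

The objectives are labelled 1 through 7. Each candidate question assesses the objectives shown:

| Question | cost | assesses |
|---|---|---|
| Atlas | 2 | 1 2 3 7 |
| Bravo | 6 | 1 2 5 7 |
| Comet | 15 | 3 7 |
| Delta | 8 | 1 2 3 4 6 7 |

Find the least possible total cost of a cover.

Bravo, Delta together cover every objective (Bravo ∪ Delta = {1, 2, 3, 4, 5, 6, 7}); total cost 6 + 8 = 14.
The greedy pick Atlas, Delta, Bravo costs 16; no covering selection beats 14.

14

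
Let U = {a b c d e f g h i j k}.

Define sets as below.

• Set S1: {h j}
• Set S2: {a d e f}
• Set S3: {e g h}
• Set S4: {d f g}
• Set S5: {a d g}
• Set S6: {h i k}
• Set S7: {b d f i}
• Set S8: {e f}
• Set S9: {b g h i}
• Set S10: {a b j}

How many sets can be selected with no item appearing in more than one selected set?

3

S6, S8, S10 are pairwise disjoint (S6={h,i,k}; S8={e,f}; S10={a,b,j}).
Every remaining set overlaps one of these, and no 4 of the listed sets are pairwise disjoint, so 3 is the maximum.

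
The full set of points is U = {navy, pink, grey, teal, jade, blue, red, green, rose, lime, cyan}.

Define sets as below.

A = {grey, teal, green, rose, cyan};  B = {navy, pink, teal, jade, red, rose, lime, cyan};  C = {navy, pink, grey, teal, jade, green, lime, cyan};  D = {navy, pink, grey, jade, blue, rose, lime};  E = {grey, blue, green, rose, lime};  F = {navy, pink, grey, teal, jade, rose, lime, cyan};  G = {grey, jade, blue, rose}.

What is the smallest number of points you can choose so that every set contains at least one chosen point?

2

Take H = {grey, lime}. Each listed set contains at least one of these, so H is a hitting set of size 2.
No single point lies in every set, so at least 2 are needed and 2 is optimal.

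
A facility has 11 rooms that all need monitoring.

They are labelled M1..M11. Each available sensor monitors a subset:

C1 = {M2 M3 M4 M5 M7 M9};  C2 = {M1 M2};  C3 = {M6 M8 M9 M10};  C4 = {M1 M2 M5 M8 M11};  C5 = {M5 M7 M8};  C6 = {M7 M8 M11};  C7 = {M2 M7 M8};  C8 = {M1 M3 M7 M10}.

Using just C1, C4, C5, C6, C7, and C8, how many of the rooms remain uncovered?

Union of C1, C4, C5, C6, C7, C8 = {M1, M2, M3, M4, M5, M7, M8, M9, M10, M11}.
Not covered: M6 — 1 room.

1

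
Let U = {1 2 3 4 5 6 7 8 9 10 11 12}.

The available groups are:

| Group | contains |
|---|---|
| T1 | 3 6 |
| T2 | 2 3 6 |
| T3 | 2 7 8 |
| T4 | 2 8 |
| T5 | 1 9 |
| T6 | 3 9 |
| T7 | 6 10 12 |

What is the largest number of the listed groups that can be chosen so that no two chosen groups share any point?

T3, T5, T7 are pairwise disjoint (T3={2,7,8}; T5={1,9}; T7={6,10,12}).
Every remaining group overlaps one of these, and no 4 of the listed groups are pairwise disjoint, so 3 is the maximum.

3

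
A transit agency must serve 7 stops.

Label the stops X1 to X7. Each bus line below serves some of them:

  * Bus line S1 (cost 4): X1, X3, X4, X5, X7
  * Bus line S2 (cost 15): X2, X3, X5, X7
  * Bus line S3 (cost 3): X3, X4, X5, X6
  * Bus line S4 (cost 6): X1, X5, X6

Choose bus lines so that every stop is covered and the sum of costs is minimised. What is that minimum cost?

22

S1, S2, S3 together cover every stop (S1 ∪ S2 ∪ S3 = {X1, X2, X3, X4, X5, X6, X7}); total cost 4 + 15 + 3 = 22.
No covering selection has total cost below 22.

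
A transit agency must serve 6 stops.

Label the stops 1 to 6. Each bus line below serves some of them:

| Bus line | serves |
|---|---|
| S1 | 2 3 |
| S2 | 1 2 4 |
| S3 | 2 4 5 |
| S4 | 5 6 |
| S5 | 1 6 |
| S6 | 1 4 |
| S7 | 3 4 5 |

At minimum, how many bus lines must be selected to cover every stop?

3

S1 and S5 and S7 together: S1 ∪ S5 ∪ S7 = {1, 2, 3, 4, 5, 6} — every stop is covered.
No 2 of the 7 bus lines cover everything (all 21 combinations miss at least one stop), so 3 is optimal.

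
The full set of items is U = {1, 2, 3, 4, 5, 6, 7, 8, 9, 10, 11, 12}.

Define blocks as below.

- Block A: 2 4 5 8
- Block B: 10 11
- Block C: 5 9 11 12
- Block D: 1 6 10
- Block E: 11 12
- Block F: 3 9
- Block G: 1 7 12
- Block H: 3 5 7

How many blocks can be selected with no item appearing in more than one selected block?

4

A, B, F, G are pairwise disjoint (A={2,4,5,8}; B={10,11}; F={3,9}; G={1,7,12}).
Every remaining block overlaps one of these, and no 5 of the listed blocks are pairwise disjoint, so 4 is the maximum.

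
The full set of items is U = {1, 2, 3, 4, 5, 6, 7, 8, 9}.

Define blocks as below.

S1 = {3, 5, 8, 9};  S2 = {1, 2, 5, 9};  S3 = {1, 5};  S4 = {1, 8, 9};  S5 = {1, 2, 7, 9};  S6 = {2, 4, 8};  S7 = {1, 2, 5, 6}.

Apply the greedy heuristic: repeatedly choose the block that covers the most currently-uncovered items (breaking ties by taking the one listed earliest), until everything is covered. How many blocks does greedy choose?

4

Greedy: pick S1 (covers 4 new) → pick S5 (covers 3 new) → pick S6 (covers 1 new) → pick S7 (covers 1 new). Total picks: 4.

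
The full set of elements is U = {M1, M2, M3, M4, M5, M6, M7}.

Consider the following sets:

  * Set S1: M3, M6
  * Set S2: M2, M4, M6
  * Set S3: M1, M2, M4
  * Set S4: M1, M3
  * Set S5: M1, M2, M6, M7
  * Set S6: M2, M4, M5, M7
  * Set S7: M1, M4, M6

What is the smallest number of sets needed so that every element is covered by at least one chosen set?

3

S4 and S6 and S7 together: S4 ∪ S6 ∪ S7 = {M1, M2, M3, M4, M5, M6, M7} — every element is covered.
Only S6 contains M5, so S6 is forced; the remaining 3 elements need at least 2 more sets (each remaining set adds at most 2) — so at least 3 sets are needed, and 3 is optimal.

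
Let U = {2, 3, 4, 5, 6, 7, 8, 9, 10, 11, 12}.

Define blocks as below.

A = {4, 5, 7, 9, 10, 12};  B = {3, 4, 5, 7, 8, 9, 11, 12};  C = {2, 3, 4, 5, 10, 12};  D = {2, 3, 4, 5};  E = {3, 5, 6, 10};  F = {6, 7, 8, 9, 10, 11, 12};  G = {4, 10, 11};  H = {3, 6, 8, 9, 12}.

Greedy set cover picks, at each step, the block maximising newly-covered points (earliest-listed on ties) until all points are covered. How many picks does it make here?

3

Greedy: pick B (covers 8 new) → pick C (covers 2 new) → pick E (covers 1 new). Total picks: 3.
(The true minimum cover uses only 2 blocks, so greedy is not optimal here.)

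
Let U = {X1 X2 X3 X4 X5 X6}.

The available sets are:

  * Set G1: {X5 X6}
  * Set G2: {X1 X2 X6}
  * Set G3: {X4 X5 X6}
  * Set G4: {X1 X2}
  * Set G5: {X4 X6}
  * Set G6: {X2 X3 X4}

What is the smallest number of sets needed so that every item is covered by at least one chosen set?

3

G2 and G3 and G6 together: G2 ∪ G3 ∪ G6 = {X1, X2, X3, X4, X5, X6} — every item is covered.
Only G6 contains X3, so G6 is forced; the remaining 3 items need at least 2 more sets (each remaining set adds at most 2) — so at least 3 sets are needed, and 3 is optimal.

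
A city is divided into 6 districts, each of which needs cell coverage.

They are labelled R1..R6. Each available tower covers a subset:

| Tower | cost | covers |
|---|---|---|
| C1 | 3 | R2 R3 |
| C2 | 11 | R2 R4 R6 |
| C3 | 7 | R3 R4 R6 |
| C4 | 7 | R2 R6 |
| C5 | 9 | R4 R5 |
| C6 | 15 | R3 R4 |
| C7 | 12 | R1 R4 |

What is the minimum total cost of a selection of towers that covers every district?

C1, C3, C5, C7 together cover every district (C1 ∪ C3 ∪ C5 ∪ C7 = {R1, R2, R3, R4, R5, R6}); total cost 3 + 7 + 9 + 12 = 31.
No covering selection has total cost below 31.

31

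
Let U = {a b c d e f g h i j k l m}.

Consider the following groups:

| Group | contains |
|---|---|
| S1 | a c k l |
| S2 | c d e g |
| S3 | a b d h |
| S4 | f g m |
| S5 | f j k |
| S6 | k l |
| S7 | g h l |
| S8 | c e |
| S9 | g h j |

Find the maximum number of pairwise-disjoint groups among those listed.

4

S3, S4, S6, S8 are pairwise disjoint (S3={a,b,d,h}; S4={f,g,m}; S6={k,l}; S8={c,e}).
Every remaining group overlaps one of these, and no 5 of the listed groups are pairwise disjoint, so 4 is the maximum.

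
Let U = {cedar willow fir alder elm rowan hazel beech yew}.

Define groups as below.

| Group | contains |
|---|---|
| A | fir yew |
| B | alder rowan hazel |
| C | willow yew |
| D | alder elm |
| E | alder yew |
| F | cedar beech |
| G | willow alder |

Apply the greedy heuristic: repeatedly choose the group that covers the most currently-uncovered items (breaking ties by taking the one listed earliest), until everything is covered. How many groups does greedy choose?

5

Greedy: pick B (covers 3 new) → pick A (covers 2 new) → pick F (covers 2 new) → pick C (covers 1 new) → pick D (covers 1 new). Total picks: 5.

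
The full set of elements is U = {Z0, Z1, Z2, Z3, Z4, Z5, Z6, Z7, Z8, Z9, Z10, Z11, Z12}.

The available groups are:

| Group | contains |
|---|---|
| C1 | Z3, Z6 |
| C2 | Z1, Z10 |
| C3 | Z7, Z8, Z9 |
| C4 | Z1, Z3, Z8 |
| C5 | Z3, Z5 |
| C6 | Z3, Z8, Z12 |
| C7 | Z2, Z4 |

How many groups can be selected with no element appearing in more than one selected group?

C2, C3, C5, C7 are pairwise disjoint (C2={Z1,Z10}; C3={Z7,Z8,Z9}; C5={Z3,Z5}; C7={Z2,Z4}).
Every remaining group overlaps one of these, and no 5 of the listed groups are pairwise disjoint, so 4 is the maximum.

4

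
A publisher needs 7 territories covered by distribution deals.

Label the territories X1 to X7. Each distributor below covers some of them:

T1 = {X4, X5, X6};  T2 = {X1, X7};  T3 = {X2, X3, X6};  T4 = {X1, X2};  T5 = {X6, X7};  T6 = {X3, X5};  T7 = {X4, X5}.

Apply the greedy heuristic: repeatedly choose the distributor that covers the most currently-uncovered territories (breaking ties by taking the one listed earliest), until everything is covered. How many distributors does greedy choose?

Greedy: pick T1 (covers 3 new) → pick T2 (covers 2 new) → pick T3 (covers 2 new). Total picks: 3.

3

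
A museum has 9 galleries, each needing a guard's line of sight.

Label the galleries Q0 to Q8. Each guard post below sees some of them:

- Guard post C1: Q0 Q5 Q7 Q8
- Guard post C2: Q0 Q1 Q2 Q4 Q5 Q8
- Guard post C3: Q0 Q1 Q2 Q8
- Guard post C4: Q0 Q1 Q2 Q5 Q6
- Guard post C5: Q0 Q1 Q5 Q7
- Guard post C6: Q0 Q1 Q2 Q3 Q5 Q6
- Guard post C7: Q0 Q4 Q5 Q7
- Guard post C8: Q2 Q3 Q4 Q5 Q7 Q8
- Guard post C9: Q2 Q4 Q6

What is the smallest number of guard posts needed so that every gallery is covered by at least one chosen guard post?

2

C6 and C8 together: C6 ∪ C8 = {Q0, Q1, Q2, Q3, Q4, Q5, Q6, Q7, Q8} — every gallery is covered.
No single guard post has all 9 galleries (the largest, C2, has 6), so 2 is optimal.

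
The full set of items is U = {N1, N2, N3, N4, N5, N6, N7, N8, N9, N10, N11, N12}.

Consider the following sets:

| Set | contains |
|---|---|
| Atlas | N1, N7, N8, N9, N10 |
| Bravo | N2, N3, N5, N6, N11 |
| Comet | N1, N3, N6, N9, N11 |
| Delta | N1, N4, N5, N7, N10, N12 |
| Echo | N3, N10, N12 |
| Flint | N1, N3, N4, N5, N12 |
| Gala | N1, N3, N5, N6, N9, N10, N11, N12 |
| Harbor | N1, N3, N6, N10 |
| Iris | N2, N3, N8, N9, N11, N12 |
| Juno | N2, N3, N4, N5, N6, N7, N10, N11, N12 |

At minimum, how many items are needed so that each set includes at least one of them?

Take H = {N3, N7}. Each listed set contains at least one of these, so H is a hitting set of size 2.
The sets Atlas, Bravo are pairwise disjoint, so any hitting set needs a separate item for each — at least 2. Hence 2 is optimal.

2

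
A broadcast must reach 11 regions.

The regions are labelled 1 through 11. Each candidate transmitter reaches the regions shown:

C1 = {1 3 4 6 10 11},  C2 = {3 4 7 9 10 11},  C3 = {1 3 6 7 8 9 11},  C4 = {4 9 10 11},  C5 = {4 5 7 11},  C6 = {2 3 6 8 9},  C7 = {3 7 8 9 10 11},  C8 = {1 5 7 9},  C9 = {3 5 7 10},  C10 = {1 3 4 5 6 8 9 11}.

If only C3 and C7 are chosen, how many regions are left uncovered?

Union of C3, C7 = {1, 3, 6, 7, 8, 9, 10, 11}.
Not covered: 2, 4, 5 — 3 regions.

3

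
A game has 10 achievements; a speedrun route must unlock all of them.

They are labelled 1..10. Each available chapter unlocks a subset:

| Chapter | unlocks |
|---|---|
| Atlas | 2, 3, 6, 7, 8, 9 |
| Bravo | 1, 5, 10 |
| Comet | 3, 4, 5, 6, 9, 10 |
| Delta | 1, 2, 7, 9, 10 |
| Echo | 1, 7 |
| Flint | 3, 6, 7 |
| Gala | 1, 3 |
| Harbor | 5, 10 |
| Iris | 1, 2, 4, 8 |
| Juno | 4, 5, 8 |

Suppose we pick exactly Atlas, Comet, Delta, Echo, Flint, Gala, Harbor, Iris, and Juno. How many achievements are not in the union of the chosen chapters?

Union of Atlas, Comet, Delta, Echo, Flint, Gala, Harbor, Iris, Juno = {1, 2, 3, 4, 5, 6, 7, 8, 9, 10} — that's every achievement, so 0 are uncovered.

0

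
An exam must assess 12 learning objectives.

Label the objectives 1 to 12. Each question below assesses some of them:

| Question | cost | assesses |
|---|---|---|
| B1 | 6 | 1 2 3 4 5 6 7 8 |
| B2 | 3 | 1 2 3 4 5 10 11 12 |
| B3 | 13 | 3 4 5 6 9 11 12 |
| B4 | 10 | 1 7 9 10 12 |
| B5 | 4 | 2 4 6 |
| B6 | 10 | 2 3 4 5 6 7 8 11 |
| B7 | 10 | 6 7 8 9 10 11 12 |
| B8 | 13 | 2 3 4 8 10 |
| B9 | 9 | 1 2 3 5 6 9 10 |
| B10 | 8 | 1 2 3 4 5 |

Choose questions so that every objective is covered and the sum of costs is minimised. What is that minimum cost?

B2, B7 together cover every objective (B2 ∪ B7 = {1, 2, 3, 4, 5, 6, 7, 8, 9, 10, 11, 12}); total cost 3 + 10 = 13.
The greedy pick B2, B1, B9 costs 18; no covering selection beats 13.

13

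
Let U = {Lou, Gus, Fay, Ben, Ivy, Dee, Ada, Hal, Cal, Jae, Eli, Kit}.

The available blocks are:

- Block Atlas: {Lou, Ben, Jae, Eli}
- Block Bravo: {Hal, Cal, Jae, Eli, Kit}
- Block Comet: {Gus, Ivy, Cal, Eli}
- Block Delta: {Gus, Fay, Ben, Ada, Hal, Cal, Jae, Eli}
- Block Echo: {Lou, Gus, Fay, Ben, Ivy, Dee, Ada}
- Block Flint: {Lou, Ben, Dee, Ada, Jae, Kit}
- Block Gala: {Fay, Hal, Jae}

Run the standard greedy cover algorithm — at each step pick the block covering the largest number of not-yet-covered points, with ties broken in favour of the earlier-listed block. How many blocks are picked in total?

3

Greedy: pick Delta (covers 8 new) → pick Echo (covers 3 new) → pick Bravo (covers 1 new). Total picks: 3.
(The true minimum cover uses only 2 blocks, so greedy is not optimal here.)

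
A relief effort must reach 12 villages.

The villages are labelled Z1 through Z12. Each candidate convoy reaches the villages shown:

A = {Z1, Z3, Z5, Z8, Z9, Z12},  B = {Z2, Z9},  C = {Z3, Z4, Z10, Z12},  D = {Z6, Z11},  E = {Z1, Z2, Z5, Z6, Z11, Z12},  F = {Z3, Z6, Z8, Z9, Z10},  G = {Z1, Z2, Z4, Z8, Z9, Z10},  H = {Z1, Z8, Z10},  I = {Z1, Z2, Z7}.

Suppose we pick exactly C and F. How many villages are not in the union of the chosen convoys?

5

Union of C, F = {Z3, Z4, Z6, Z8, Z9, Z10, Z12}.
Not covered: Z1, Z2, Z5, Z7, Z11 — 5 villages.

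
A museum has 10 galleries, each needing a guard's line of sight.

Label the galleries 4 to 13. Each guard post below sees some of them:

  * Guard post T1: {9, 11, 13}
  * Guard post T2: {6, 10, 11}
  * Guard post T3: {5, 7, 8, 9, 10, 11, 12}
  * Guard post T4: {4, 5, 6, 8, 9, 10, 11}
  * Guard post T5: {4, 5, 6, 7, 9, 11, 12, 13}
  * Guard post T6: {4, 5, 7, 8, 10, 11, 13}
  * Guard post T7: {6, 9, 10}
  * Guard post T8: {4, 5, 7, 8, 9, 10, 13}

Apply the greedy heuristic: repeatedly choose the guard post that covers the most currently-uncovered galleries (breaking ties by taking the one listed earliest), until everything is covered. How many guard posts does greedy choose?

2

Greedy: pick T5 (covers 8 new) → pick T3 (covers 2 new). Total picks: 2.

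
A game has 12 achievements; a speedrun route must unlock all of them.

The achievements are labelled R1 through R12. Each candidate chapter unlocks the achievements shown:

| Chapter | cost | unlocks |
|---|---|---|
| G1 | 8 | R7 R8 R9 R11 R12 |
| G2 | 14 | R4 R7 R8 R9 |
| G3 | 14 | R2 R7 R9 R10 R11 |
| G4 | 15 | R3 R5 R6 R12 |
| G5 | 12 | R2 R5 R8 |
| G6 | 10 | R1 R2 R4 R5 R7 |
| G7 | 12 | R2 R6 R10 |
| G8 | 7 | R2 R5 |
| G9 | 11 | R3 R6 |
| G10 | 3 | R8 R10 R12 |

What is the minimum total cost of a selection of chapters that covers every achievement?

32

G1, G6, G9, G10 together cover every achievement (G1 ∪ G6 ∪ G9 ∪ G10 = {R1, R2, R3, R4, R5, R6, R7, R8, R9, R10, R11, R12}); total cost 8 + 10 + 11 + 3 = 32.
No covering selection has total cost below 32.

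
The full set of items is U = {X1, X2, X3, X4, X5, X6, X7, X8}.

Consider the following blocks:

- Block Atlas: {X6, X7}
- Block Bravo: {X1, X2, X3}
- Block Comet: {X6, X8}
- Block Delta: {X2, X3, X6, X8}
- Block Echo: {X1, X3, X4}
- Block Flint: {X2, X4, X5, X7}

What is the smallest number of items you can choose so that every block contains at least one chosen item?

The 3 items {X1, X6, X7} hit every block.
No choice of 2 items meets every block, so 3 is the minimum.

3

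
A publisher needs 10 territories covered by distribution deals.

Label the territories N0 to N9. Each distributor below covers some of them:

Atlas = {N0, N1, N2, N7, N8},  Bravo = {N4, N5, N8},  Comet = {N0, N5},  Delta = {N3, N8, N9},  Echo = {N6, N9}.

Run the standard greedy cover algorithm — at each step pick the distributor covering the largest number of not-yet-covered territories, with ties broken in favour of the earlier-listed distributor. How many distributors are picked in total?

Greedy: pick Atlas (covers 5 new) → pick Bravo (covers 2 new) → pick Delta (covers 2 new) → pick Echo (covers 1 new). Total picks: 4.

4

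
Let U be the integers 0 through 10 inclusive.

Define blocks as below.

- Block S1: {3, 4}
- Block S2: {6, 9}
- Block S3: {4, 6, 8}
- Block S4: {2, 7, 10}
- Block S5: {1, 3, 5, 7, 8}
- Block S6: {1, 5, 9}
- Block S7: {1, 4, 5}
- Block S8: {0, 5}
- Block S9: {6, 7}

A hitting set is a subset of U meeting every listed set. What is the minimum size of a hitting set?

4

H = {3, 5, 6, 7} meets every block (each contains at least one member of H), and |H| = 4.
The blocks S1, S2, S4, S8 are pairwise disjoint, so any hitting set needs a separate item for each — at least 4. Hence 4 is optimal.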